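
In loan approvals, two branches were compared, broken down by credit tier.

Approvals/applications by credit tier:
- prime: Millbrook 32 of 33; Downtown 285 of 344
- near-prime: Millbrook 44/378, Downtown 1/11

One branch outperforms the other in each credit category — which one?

Prime: Millbrook 32/33 = 97.0%, Downtown 285/344 = 82.8% → Millbrook
Near-prime: Millbrook 44/378 = 11.6%, Downtown 1/11 = 9.1% → Millbrook
Millbrook has the higher rate in both groups.

Millbrook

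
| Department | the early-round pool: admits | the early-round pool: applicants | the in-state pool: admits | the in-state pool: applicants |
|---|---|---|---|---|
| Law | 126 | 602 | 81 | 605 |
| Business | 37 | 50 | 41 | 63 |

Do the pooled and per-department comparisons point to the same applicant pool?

Law: the early-round pool 126/602 = 20.9%, the in-state pool 81/605 = 13.4% → the early-round pool
Business: the early-round pool 37/50 = 74.0%, the in-state pool 41/63 = 65.1% → the early-round pool
Overall: the early-round pool 163/652 = 25.0%, the in-state pool 122/668 = 18.3% → the early-round pool
The early-round pool wins overall and in every department group — no reversal.

Yes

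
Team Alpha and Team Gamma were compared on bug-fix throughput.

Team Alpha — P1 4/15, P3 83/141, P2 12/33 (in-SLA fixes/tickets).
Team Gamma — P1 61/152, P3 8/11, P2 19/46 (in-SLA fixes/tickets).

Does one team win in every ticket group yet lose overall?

Yes

P1: Team Alpha 4/15 = 26.7%, Team Gamma 61/152 = 40.1% → Team Gamma
P3: Team Alpha 83/141 = 58.9%, Team Gamma 8/11 = 72.7% → Team Gamma
P2: Team Alpha 12/33 = 36.4%, Team Gamma 19/46 = 41.3% → Team Gamma
Overall: Team Alpha 99/189 = 52.4%, Team Gamma 88/209 = 42.1% → Team Alpha
Team Gamma wins each ticket group but Team Alpha wins overall — the comparison reverses. Team Gamma's tickets skew toward P1, which has a lower base rate.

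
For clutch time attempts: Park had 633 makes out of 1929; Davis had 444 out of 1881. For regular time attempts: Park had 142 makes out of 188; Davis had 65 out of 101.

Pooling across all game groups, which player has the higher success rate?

Clutch time: Park 633/1929 = 32.8%, Davis 444/1881 = 23.6% → Park
Regular time: Park 142/188 = 75.5%, Davis 65/101 = 64.4% → Park
Overall: Park 775/2117 = 36.6%, Davis 509/1982 = 25.7% → Park

Park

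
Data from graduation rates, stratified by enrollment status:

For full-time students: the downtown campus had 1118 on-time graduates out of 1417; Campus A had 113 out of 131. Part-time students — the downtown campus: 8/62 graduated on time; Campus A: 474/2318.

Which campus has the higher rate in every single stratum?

Campus A

Full-time: the downtown campus 1118/1417 = 78.9%, Campus A 113/131 = 86.3% → Campus A
Part-time: the downtown campus 8/62 = 12.9%, Campus A 474/2318 = 20.4% → Campus A
Campus A has the higher rate in both groups.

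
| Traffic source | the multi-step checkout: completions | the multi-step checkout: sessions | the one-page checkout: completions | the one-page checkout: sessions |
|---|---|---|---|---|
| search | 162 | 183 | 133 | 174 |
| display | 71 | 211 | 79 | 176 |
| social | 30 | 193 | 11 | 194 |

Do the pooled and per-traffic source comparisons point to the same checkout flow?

Search: the multi-step checkout 162/183 = 88.5%, the one-page checkout 133/174 = 76.4% → the multi-step checkout
Display: the multi-step checkout 71/211 = 33.6%, the one-page checkout 79/176 = 44.9% → the one-page checkout
Social: the multi-step checkout 30/193 = 15.5%, the one-page checkout 11/194 = 5.7% → the multi-step checkout
Overall: the multi-step checkout 263/587 = 44.8%, the one-page checkout 223/544 = 41.0% → the multi-step checkout
Neither sweeps: the multi-step checkout wins 2 of 3 groups, the one-page checkout wins 1. The multi-step checkout wins overall but not every group — no Simpson reversal.

No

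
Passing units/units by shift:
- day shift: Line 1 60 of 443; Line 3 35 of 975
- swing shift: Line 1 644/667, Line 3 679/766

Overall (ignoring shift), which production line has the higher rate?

Line 1

Day shift: Line 1 60/443 = 13.5%, Line 3 35/975 = 3.6% → Line 1
Swing shift: Line 1 644/667 = 96.6%, Line 3 679/766 = 88.6% → Line 1
Overall: Line 1 704/1110 = 63.4%, Line 3 714/1741 = 41.0% → Line 1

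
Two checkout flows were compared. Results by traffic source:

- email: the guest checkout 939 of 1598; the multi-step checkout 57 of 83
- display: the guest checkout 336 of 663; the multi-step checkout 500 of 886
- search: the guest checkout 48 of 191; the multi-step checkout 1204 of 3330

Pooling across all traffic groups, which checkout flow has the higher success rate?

the guest checkout

Email: the guest checkout 939/1598 = 58.8%, the multi-step checkout 57/83 = 68.7% → the multi-step checkout
Display: the guest checkout 336/663 = 50.7%, the multi-step checkout 500/886 = 56.4% → the multi-step checkout
Search: the guest checkout 48/191 = 25.1%, the multi-step checkout 1204/3330 = 36.2% → the multi-step checkout
Overall: the guest checkout 1323/2452 = 54.0%, the multi-step checkout 1761/4299 = 41.0% → the guest checkout
(The multi-step checkout wins every traffic group but the guest checkout wins overall — the multi-step checkout's sessions skew toward the low-rate search group.)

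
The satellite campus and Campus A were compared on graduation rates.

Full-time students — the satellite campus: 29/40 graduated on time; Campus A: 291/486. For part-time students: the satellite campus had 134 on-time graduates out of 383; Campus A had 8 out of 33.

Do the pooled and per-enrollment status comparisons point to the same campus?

No

Full-time: the satellite campus 29/40 = 72.5%, Campus A 291/486 = 59.9% → the satellite campus
Part-time: the satellite campus 134/383 = 35.0%, Campus A 8/33 = 24.2% → the satellite campus
Overall: the satellite campus 163/423 = 38.5%, Campus A 299/519 = 57.6% → Campus A
The satellite campus wins each enrollment group but Campus A wins overall — the comparison reverses. The satellite campus's students skew toward part-time, which has a lower base rate.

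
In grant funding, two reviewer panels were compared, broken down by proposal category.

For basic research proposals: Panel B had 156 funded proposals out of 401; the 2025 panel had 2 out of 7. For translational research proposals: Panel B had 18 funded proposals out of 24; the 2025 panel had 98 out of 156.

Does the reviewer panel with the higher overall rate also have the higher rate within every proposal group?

No

Basic research: Panel B 156/401 = 38.9%, the 2025 panel 2/7 = 28.6% → Panel B
Translational research: Panel B 18/24 = 75.0%, the 2025 panel 98/156 = 62.8% → Panel B
Overall: Panel B 174/425 = 40.9%, the 2025 panel 100/163 = 61.3% → the 2025 panel
Panel B wins each proposal group but the 2025 panel wins overall — the comparison reverses. Panel B's proposals skew toward basic research, which has a lower base rate.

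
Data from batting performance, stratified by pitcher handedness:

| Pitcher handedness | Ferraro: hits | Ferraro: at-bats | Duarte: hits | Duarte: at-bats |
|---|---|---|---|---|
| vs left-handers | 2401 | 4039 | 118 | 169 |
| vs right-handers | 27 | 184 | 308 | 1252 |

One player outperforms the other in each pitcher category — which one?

Duarte

Vs left-handers: Ferraro 2401/4039 = 59.4%, Duarte 118/169 = 69.8% → Duarte
Vs right-handers: Ferraro 27/184 = 14.7%, Duarte 308/1252 = 24.6% → Duarte
Duarte has the higher rate in both groups.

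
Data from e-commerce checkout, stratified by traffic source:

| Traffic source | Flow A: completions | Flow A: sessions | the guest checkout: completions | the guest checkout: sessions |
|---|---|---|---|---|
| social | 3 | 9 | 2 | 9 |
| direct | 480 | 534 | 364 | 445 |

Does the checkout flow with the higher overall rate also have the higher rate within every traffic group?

Social: Flow A 3/9 = 33.3%, the guest checkout 2/9 = 22.2% → Flow A
Direct: Flow A 480/534 = 89.9%, the guest checkout 364/445 = 81.8% → Flow A
Overall: Flow A 483/543 = 89.0%, the guest checkout 366/454 = 80.6% → Flow A
Flow A wins overall and in every traffic group — no reversal.

Yes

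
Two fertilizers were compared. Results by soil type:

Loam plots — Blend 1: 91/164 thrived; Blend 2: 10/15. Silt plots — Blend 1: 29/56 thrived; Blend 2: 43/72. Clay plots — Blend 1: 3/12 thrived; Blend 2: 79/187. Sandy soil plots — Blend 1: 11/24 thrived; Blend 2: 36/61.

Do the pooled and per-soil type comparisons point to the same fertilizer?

No

Loam: Blend 1 91/164 = 55.5%, Blend 2 10/15 = 66.7% → Blend 2
Silt: Blend 1 29/56 = 51.8%, Blend 2 43/72 = 59.7% → Blend 2
Clay: Blend 1 3/12 = 25.0%, Blend 2 79/187 = 42.2% → Blend 2
Sandy soil: Blend 1 11/24 = 45.8%, Blend 2 36/61 = 59.0% → Blend 2
Overall: Blend 1 134/256 = 52.3%, Blend 2 168/335 = 50.1% → Blend 1
Blend 2 wins each soil group but Blend 1 wins overall — the comparison reverses. Blend 2's plots skew toward clay, which has a lower base rate.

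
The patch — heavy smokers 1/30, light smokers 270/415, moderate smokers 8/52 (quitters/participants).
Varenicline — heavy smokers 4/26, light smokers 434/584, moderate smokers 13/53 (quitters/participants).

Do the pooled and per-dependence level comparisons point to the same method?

Heavy smokers: the patch 1/30 = 3.3%, varenicline 4/26 = 15.4% → varenicline
Light smokers: the patch 270/415 = 65.1%, varenicline 434/584 = 74.3% → varenicline
Moderate smokers: the patch 8/52 = 15.4%, varenicline 13/53 = 24.5% → varenicline
Overall: the patch 279/497 = 56.1%, varenicline 451/663 = 68.0% → varenicline
Varenicline wins overall and in every dependence group — no reversal.

Yes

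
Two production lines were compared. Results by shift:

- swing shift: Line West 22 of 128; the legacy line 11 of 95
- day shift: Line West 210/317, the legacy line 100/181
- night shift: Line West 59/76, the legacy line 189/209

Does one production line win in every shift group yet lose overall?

No

Swing shift: Line West 22/128 = 17.2%, the legacy line 11/95 = 11.6% → Line West
Day shift: Line West 210/317 = 66.2%, the legacy line 100/181 = 55.2% → Line West
Night shift: Line West 59/76 = 77.6%, the legacy line 189/209 = 90.4% → the legacy line
Overall: Line West 291/521 = 55.9%, the legacy line 300/485 = 61.9% → the legacy line
Neither sweeps: Line West wins 2 of 3 groups, the legacy line wins 1. The legacy line wins overall but not every group — no Simpson reversal.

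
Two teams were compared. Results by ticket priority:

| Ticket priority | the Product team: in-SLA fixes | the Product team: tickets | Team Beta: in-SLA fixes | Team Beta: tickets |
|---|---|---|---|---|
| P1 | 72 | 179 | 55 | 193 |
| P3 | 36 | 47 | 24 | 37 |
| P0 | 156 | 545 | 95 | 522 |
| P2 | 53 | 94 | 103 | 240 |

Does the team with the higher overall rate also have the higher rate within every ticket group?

P1: the Product team 72/179 = 40.2%, Team Beta 55/193 = 28.5% → the Product team
P3: the Product team 36/47 = 76.6%, Team Beta 24/37 = 64.9% → the Product team
P0: the Product team 156/545 = 28.6%, Team Beta 95/522 = 18.2% → the Product team
P2: the Product team 53/94 = 56.4%, Team Beta 103/240 = 42.9% → the Product team
Overall: the Product team 317/865 = 36.6%, Team Beta 277/992 = 27.9% → the Product team
The Product team wins overall and in every ticket group — no reversal.

Yes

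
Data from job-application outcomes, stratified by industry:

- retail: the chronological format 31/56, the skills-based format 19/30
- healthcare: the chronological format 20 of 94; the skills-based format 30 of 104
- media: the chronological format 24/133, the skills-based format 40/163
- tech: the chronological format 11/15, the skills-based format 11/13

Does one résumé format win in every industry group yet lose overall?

Retail: the chronological format 31/56 = 55.4%, the skills-based format 19/30 = 63.3% → the skills-based format
Healthcare: the chronological format 20/94 = 21.3%, the skills-based format 30/104 = 28.8% → the skills-based format
Media: the chronological format 24/133 = 18.0%, the skills-based format 40/163 = 24.5% → the skills-based format
Tech: the chronological format 11/15 = 73.3%, the skills-based format 11/13 = 84.6% → the skills-based format
Overall: the chronological format 86/298 = 28.9%, the skills-based format 100/310 = 32.3% → the skills-based format
The skills-based format wins overall and in every industry group — no reversal.

No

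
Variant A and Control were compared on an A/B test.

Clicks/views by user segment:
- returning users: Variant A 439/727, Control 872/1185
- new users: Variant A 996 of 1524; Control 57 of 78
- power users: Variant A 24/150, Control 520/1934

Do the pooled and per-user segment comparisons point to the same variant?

No

Returning users: Variant A 439/727 = 60.4%, Control 872/1185 = 73.6% → Control
New users: Variant A 996/1524 = 65.4%, Control 57/78 = 73.1% → Control
Power users: Variant A 24/150 = 16.0%, Control 520/1934 = 26.9% → Control
Overall: Variant A 1459/2401 = 60.8%, Control 1449/3197 = 45.3% → Variant A
Control wins each user group but Variant A wins overall — the comparison reverses. Control's views skew toward power users, which has a lower base rate.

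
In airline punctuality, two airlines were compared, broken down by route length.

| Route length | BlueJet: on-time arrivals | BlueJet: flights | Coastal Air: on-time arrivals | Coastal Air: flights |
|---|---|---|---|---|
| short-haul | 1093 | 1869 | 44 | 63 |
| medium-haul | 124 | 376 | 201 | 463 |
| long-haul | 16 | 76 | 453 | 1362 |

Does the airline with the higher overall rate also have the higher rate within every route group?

No

Short-haul: BlueJet 1093/1869 = 58.5%, Coastal Air 44/63 = 69.8% → Coastal Air
Medium-haul: BlueJet 124/376 = 33.0%, Coastal Air 201/463 = 43.4% → Coastal Air
Long-haul: BlueJet 16/76 = 21.1%, Coastal Air 453/1362 = 33.3% → Coastal Air
Overall: BlueJet 1233/2321 = 53.1%, Coastal Air 698/1888 = 37.0% → BlueJet
Coastal Air wins each route group but BlueJet wins overall — the comparison reverses. Coastal Air's flights skew toward long-haul, which has a lower base rate.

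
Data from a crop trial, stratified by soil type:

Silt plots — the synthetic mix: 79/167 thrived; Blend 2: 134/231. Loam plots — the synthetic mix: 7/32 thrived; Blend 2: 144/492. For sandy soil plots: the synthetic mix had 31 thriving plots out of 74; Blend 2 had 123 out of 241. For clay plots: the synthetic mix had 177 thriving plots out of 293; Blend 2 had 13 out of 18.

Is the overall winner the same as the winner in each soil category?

Silt: the synthetic mix 79/167 = 47.3%, Blend 2 134/231 = 58.0% → Blend 2
Loam: the synthetic mix 7/32 = 21.9%, Blend 2 144/492 = 29.3% → Blend 2
Sandy soil: the synthetic mix 31/74 = 41.9%, Blend 2 123/241 = 51.0% → Blend 2
Clay: the synthetic mix 177/293 = 60.4%, Blend 2 13/18 = 72.2% → Blend 2
Overall: the synthetic mix 294/566 = 51.9%, Blend 2 414/982 = 42.2% → the synthetic mix
Blend 2 wins each soil group but the synthetic mix wins overall — the comparison reverses. Blend 2's plots skew toward loam, which has a lower base rate.

No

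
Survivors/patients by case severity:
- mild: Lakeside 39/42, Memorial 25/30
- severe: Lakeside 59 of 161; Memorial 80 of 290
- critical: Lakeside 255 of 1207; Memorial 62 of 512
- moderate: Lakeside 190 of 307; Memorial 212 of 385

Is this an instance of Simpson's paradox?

Mild: Lakeside 39/42 = 92.9%, Memorial 25/30 = 83.3% → Lakeside
Severe: Lakeside 59/161 = 36.6%, Memorial 80/290 = 27.6% → Lakeside
Critical: Lakeside 255/1207 = 21.1%, Memorial 62/512 = 12.1% → Lakeside
Moderate: Lakeside 190/307 = 61.9%, Memorial 212/385 = 55.1% → Lakeside
Overall: Lakeside 543/1717 = 31.6%, Memorial 379/1217 = 31.1% → Lakeside
Lakeside wins overall and in every case group — no reversal.

No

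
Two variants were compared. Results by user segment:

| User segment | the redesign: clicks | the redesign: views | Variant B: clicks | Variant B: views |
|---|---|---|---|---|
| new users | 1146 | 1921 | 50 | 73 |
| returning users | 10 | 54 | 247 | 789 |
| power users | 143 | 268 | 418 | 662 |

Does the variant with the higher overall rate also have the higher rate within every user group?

New users: the redesign 1146/1921 = 59.7%, Variant B 50/73 = 68.5% → Variant B
Returning users: the redesign 10/54 = 18.5%, Variant B 247/789 = 31.3% → Variant B
Power users: the redesign 143/268 = 53.4%, Variant B 418/662 = 63.1% → Variant B
Overall: the redesign 1299/2243 = 57.9%, Variant B 715/1524 = 46.9% → the redesign
Variant B wins each user group but the redesign wins overall — the comparison reverses. Variant B's views skew toward returning users, which has a lower base rate.

No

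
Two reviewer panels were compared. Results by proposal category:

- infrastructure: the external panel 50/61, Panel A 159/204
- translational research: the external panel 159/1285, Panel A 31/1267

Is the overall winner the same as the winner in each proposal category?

Yes

Infrastructure: the external panel 50/61 = 82.0%, Panel A 159/204 = 77.9% → the external panel
Translational research: the external panel 159/1285 = 12.4%, Panel A 31/1267 = 2.4% → the external panel
Overall: the external panel 209/1346 = 15.5%, Panel A 190/1471 = 12.9% → the external panel
The external panel wins overall and in every proposal group — no reversal.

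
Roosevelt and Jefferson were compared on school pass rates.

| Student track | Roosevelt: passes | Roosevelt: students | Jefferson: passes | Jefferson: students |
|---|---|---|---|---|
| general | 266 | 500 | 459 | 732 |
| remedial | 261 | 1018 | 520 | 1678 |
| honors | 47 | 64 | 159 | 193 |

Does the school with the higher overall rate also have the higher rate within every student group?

Yes

General: Roosevelt 266/500 = 53.2%, Jefferson 459/732 = 62.7% → Jefferson
Remedial: Roosevelt 261/1018 = 25.6%, Jefferson 520/1678 = 31.0% → Jefferson
Honors: Roosevelt 47/64 = 73.4%, Jefferson 159/193 = 82.4% → Jefferson
Overall: Roosevelt 574/1582 = 36.3%, Jefferson 1138/2603 = 43.7% → Jefferson
Jefferson wins overall and in every student group — no reversal.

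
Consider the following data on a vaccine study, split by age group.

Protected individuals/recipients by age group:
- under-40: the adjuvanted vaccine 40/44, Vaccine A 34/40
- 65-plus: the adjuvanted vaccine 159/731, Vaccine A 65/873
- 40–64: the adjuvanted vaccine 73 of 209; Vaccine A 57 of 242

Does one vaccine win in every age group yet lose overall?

Under-40: the adjuvanted vaccine 40/44 = 90.9%, Vaccine A 34/40 = 85.0% → the adjuvanted vaccine
65-plus: the adjuvanted vaccine 159/731 = 21.8%, Vaccine A 65/873 = 7.4% → the adjuvanted vaccine
40–64: the adjuvanted vaccine 73/209 = 34.9%, Vaccine A 57/242 = 23.6% → the adjuvanted vaccine
Overall: the adjuvanted vaccine 272/984 = 27.6%, Vaccine A 156/1155 = 13.5% → the adjuvanted vaccine
The adjuvanted vaccine wins overall and in every age group — no reversal.

No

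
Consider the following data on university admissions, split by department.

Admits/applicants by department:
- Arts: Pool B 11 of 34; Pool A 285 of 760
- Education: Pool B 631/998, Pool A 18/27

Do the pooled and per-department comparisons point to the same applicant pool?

No

Arts: Pool B 11/34 = 32.4%, Pool A 285/760 = 37.5% → Pool A
Education: Pool B 631/998 = 63.2%, Pool A 18/27 = 66.7% → Pool A
Overall: Pool B 642/1032 = 62.2%, Pool A 303/787 = 38.5% → Pool B
Pool A wins each department group but Pool B wins overall — the comparison reverses. Pool A's applicants skew toward Arts, which has a lower base rate.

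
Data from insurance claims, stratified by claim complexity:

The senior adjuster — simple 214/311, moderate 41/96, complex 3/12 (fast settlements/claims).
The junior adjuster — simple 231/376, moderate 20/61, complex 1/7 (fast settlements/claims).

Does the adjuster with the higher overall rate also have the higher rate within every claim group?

Yes

Simple: the senior adjuster 214/311 = 68.8%, the junior adjuster 231/376 = 61.4% → the senior adjuster
Moderate: the senior adjuster 41/96 = 42.7%, the junior adjuster 20/61 = 32.8% → the senior adjuster
Complex: the senior adjuster 3/12 = 25.0%, the junior adjuster 1/7 = 14.3% → the senior adjuster
Overall: the senior adjuster 258/419 = 61.6%, the junior adjuster 252/444 = 56.8% → the senior adjuster
The senior adjuster wins overall and in every claim group — no reversal.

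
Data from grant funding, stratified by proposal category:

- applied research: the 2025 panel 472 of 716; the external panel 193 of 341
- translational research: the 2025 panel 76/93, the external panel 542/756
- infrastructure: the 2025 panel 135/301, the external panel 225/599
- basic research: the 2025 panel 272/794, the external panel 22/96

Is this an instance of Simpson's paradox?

Applied research: the 2025 panel 472/716 = 65.9%, the external panel 193/341 = 56.6% → the 2025 panel
Translational research: the 2025 panel 76/93 = 81.7%, the external panel 542/756 = 71.7% → the 2025 panel
Infrastructure: the 2025 panel 135/301 = 44.9%, the external panel 225/599 = 37.6% → the 2025 panel
Basic research: the 2025 panel 272/794 = 34.3%, the external panel 22/96 = 22.9% → the 2025 panel
Overall: the 2025 panel 955/1904 = 50.2%, the external panel 982/1792 = 54.8% → the external panel
The 2025 panel wins each proposal group but the external panel wins overall — the comparison reverses. The 2025 panel's proposals skew toward basic research, which has a lower base rate.

Yes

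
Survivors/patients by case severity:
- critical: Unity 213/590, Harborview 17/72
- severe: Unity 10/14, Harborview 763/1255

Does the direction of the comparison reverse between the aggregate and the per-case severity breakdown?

Yes

Critical: Unity 213/590 = 36.1%, Harborview 17/72 = 23.6% → Unity
Severe: Unity 10/14 = 71.4%, Harborview 763/1255 = 60.8% → Unity
Overall: Unity 223/604 = 36.9%, Harborview 780/1327 = 58.8% → Harborview
Unity wins each case group but Harborview wins overall — the comparison reverses. Unity's patients skew toward critical, which has a lower base rate.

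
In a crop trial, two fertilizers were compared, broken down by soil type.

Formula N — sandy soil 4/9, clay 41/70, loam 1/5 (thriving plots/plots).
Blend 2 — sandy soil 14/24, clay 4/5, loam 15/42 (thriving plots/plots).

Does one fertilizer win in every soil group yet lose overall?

Sandy soil: Formula N 4/9 = 44.4%, Blend 2 14/24 = 58.3% → Blend 2
Clay: Formula N 41/70 = 58.6%, Blend 2 4/5 = 80.0% → Blend 2
Loam: Formula N 1/5 = 20.0%, Blend 2 15/42 = 35.7% → Blend 2
Overall: Formula N 46/84 = 54.8%, Blend 2 33/71 = 46.5% → Formula N
Blend 2 wins each soil group but Formula N wins overall — the comparison reverses. Blend 2's plots skew toward loam, which has a lower base rate.

Yes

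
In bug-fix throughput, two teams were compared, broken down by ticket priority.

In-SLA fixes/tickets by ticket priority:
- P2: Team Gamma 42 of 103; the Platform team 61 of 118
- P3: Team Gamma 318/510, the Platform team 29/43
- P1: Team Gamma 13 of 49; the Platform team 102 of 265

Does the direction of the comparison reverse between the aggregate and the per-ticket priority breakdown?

Yes

P2: Team Gamma 42/103 = 40.8%, the Platform team 61/118 = 51.7% → the Platform team
P3: Team Gamma 318/510 = 62.4%, the Platform team 29/43 = 67.4% → the Platform team
P1: Team Gamma 13/49 = 26.5%, the Platform team 102/265 = 38.5% → the Platform team
Overall: Team Gamma 373/662 = 56.3%, the Platform team 192/426 = 45.1% → Team Gamma
The Platform team wins each ticket group but Team Gamma wins overall — the comparison reverses. The Platform team's tickets skew toward P1, which has a lower base rate.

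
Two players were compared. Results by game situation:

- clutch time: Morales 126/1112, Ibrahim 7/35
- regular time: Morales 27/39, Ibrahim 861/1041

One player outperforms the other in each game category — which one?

Clutch time: Morales 126/1112 = 11.3%, Ibrahim 7/35 = 20.0% → Ibrahim
Regular time: Morales 27/39 = 69.2%, Ibrahim 861/1041 = 82.7% → Ibrahim
Ibrahim has the higher rate in both groups.

Ibrahim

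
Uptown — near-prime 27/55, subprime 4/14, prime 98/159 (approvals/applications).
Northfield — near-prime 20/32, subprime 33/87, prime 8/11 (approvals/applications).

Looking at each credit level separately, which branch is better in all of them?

Near-prime: Uptown 27/55 = 49.1%, Northfield 20/32 = 62.5% → Northfield
Subprime: Uptown 4/14 = 28.6%, Northfield 33/87 = 37.9% → Northfield
Prime: Uptown 98/159 = 61.6%, Northfield 8/11 = 72.7% → Northfield
Northfield has the higher rate in all 3 groups.

Northfield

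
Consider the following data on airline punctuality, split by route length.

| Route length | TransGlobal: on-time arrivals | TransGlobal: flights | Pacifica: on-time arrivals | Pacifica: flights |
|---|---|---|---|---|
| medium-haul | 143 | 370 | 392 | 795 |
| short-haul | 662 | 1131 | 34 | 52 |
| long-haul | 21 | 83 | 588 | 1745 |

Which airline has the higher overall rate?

TransGlobal

Medium-haul: TransGlobal 143/370 = 38.6%, Pacifica 392/795 = 49.3% → Pacifica
Short-haul: TransGlobal 662/1131 = 58.5%, Pacifica 34/52 = 65.4% → Pacifica
Long-haul: TransGlobal 21/83 = 25.3%, Pacifica 588/1745 = 33.7% → Pacifica
Overall: TransGlobal 826/1584 = 52.1%, Pacifica 1014/2592 = 39.1% → TransGlobal
(Pacifica wins every route group but TransGlobal wins overall — Pacifica's flights skew toward the low-rate long-haul group.)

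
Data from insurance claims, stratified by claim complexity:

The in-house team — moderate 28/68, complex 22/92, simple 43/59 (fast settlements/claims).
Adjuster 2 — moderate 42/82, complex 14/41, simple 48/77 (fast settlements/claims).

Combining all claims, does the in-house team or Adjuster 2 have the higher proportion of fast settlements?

Adjuster 2

Moderate: the in-house team 28/68 = 41.2%, Adjuster 2 42/82 = 51.2% → Adjuster 2
Complex: the in-house team 22/92 = 23.9%, Adjuster 2 14/41 = 34.1% → Adjuster 2
Simple: the in-house team 43/59 = 72.9%, Adjuster 2 48/77 = 62.3% → the in-house team
Overall: the in-house team 93/219 = 42.5%, Adjuster 2 104/200 = 52.0% → Adjuster 2
(Neither sweeps every claim group, but Adjuster 2 has the higher pooled rate.)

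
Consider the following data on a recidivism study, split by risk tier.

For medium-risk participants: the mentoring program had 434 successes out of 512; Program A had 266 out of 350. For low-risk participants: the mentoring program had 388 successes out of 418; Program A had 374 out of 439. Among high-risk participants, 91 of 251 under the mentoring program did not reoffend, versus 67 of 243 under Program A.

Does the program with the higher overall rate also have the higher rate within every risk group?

Yes

Medium-risk: the mentoring program 434/512 = 84.8%, Program A 266/350 = 76.0% → the mentoring program
Low-risk: the mentoring program 388/418 = 92.8%, Program A 374/439 = 85.2% → the mentoring program
High-risk: the mentoring program 91/251 = 36.3%, Program A 67/243 = 27.6% → the mentoring program
Overall: the mentoring program 913/1181 = 77.3%, Program A 707/1032 = 68.5% → the mentoring program
The mentoring program wins overall and in every risk group — no reversal.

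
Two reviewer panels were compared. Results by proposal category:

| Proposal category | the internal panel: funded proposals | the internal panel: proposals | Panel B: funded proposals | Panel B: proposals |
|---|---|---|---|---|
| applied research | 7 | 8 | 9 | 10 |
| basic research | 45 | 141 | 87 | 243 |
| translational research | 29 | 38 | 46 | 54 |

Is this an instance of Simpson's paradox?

No

Applied research: the internal panel 7/8 = 87.5%, Panel B 9/10 = 90.0% → Panel B
Basic research: the internal panel 45/141 = 31.9%, Panel B 87/243 = 35.8% → Panel B
Translational research: the internal panel 29/38 = 76.3%, Panel B 46/54 = 85.2% → Panel B
Overall: the internal panel 81/187 = 43.3%, Panel B 142/307 = 46.3% → Panel B
Panel B wins overall and in every proposal group — no reversal.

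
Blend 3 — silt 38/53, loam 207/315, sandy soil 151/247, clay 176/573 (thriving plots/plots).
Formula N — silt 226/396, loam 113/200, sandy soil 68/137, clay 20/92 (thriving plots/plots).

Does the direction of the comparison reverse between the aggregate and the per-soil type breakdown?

Silt: Blend 3 38/53 = 71.7%, Formula N 226/396 = 57.1% → Blend 3
Loam: Blend 3 207/315 = 65.7%, Formula N 113/200 = 56.5% → Blend 3
Sandy soil: Blend 3 151/247 = 61.1%, Formula N 68/137 = 49.6% → Blend 3
Clay: Blend 3 176/573 = 30.7%, Formula N 20/92 = 21.7% → Blend 3
Overall: Blend 3 572/1188 = 48.1%, Formula N 427/825 = 51.8% → Formula N
Blend 3 wins each soil group but Formula N wins overall — the comparison reverses. Blend 3's plots skew toward clay, which has a lower base rate.

Yes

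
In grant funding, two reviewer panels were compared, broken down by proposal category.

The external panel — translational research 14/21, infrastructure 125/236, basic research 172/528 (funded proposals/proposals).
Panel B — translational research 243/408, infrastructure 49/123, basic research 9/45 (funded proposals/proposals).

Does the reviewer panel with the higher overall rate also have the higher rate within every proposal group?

No

Translational research: the external panel 14/21 = 66.7%, Panel B 243/408 = 59.6% → the external panel
Infrastructure: the external panel 125/236 = 53.0%, Panel B 49/123 = 39.8% → the external panel
Basic research: the external panel 172/528 = 32.6%, Panel B 9/45 = 20.0% → the external panel
Overall: the external panel 311/785 = 39.6%, Panel B 301/576 = 52.3% → Panel B
The external panel wins each proposal group but Panel B wins overall — the comparison reverses. The external panel's proposals skew toward basic research, which has a lower base rate.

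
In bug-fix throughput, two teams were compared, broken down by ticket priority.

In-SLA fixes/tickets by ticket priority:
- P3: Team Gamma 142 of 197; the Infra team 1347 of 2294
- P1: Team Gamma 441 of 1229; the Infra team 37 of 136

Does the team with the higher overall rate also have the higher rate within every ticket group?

P3: Team Gamma 142/197 = 72.1%, the Infra team 1347/2294 = 58.7% → Team Gamma
P1: Team Gamma 441/1229 = 35.9%, the Infra team 37/136 = 27.2% → Team Gamma
Overall: Team Gamma 583/1426 = 40.9%, the Infra team 1384/2430 = 57.0% → the Infra team
Team Gamma wins each ticket group but the Infra team wins overall — the comparison reverses. Team Gamma's tickets skew toward P1, which has a lower base rate.

No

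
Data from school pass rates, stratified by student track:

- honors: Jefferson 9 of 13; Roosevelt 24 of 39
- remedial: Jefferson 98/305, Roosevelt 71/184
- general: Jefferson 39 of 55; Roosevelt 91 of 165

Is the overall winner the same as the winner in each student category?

Honors: Jefferson 9/13 = 69.2%, Roosevelt 24/39 = 61.5% → Jefferson
Remedial: Jefferson 98/305 = 32.1%, Roosevelt 71/184 = 38.6% → Roosevelt
General: Jefferson 39/55 = 70.9%, Roosevelt 91/165 = 55.2% → Jefferson
Overall: Jefferson 146/373 = 39.1%, Roosevelt 186/388 = 47.9% → Roosevelt
Neither sweeps: Jefferson wins 2 of 3 groups, Roosevelt wins 1. Roosevelt wins overall but not every group — no Simpson reversal.

No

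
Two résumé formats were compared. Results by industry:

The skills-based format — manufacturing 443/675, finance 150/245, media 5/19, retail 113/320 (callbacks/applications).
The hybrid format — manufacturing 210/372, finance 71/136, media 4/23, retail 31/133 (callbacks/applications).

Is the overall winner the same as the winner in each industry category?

Yes

Manufacturing: the skills-based format 443/675 = 65.6%, the hybrid format 210/372 = 56.5% → the skills-based format
Finance: the skills-based format 150/245 = 61.2%, the hybrid format 71/136 = 52.2% → the skills-based format
Media: the skills-based format 5/19 = 26.3%, the hybrid format 4/23 = 17.4% → the skills-based format
Retail: the skills-based format 113/320 = 35.3%, the hybrid format 31/133 = 23.3% → the skills-based format
Overall: the skills-based format 711/1259 = 56.5%, the hybrid format 316/664 = 47.6% → the skills-based format
The skills-based format wins overall and in every industry group — no reversal.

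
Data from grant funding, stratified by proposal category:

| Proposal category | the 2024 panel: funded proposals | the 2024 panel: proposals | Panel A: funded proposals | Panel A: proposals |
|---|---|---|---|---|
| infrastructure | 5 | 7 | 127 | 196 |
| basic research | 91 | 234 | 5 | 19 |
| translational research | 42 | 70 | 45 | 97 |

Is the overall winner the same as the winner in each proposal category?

No

Infrastructure: the 2024 panel 5/7 = 71.4%, Panel A 127/196 = 64.8% → the 2024 panel
Basic research: the 2024 panel 91/234 = 38.9%, Panel A 5/19 = 26.3% → the 2024 panel
Translational research: the 2024 panel 42/70 = 60.0%, Panel A 45/97 = 46.4% → the 2024 panel
Overall: the 2024 panel 138/311 = 44.4%, Panel A 177/312 = 56.7% → Panel A
The 2024 panel wins each proposal group but Panel A wins overall — the comparison reverses. The 2024 panel's proposals skew toward basic research, which has a lower base rate.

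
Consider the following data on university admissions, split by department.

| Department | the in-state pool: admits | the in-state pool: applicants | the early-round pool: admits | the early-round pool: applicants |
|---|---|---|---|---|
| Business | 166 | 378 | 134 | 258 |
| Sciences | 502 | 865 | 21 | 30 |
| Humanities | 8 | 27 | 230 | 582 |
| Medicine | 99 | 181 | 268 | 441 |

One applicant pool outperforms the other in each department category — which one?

the early-round pool

Business: the in-state pool 166/378 = 43.9%, the early-round pool 134/258 = 51.9% → the early-round pool
Sciences: the in-state pool 502/865 = 58.0%, the early-round pool 21/30 = 70.0% → the early-round pool
Humanities: the in-state pool 8/27 = 29.6%, the early-round pool 230/582 = 39.5% → the early-round pool
Medicine: the in-state pool 99/181 = 54.7%, the early-round pool 268/441 = 60.8% → the early-round pool
The early-round pool has the higher rate in all 4 groups.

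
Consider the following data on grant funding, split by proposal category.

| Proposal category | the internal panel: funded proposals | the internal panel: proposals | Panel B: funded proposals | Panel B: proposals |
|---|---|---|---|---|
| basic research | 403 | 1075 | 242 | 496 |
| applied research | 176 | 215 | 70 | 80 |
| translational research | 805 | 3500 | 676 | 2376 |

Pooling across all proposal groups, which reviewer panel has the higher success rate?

Basic research: the internal panel 403/1075 = 37.5%, Panel B 242/496 = 48.8% → Panel B
Applied research: the internal panel 176/215 = 81.9%, Panel B 70/80 = 87.5% → Panel B
Translational research: the internal panel 805/3500 = 23.0%, Panel B 676/2376 = 28.5% → Panel B
Overall: the internal panel 1384/4790 = 28.9%, Panel B 988/2952 = 33.5% → Panel B

Panel B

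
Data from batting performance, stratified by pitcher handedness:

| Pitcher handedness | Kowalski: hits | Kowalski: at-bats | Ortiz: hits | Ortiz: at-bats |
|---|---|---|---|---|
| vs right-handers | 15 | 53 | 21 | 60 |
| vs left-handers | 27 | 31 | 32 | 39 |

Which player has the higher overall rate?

Ortiz

Vs right-handers: Kowalski 15/53 = 28.3%, Ortiz 21/60 = 35.0% → Ortiz
Vs left-handers: Kowalski 27/31 = 87.1%, Ortiz 32/39 = 82.1% → Kowalski
Overall: Kowalski 42/84 = 50.0%, Ortiz 53/99 = 53.5% → Ortiz
(Neither sweeps every pitcher group, but Ortiz has the higher pooled rate.)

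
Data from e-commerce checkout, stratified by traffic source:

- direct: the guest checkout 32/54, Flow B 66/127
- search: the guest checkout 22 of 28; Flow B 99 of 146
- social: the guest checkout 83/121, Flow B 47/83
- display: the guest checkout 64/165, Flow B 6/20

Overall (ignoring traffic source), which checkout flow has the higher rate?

Direct: the guest checkout 32/54 = 59.3%, Flow B 66/127 = 52.0% → the guest checkout
Search: the guest checkout 22/28 = 78.6%, Flow B 99/146 = 67.8% → the guest checkout
Social: the guest checkout 83/121 = 68.6%, Flow B 47/83 = 56.6% → the guest checkout
Display: the guest checkout 64/165 = 38.8%, Flow B 6/20 = 30.0% → the guest checkout
Overall: the guest checkout 201/368 = 54.6%, Flow B 218/376 = 58.0% → Flow B
(The guest checkout wins every traffic group but Flow B wins overall — the guest checkout's sessions skew toward the low-rate display group.)

Flow B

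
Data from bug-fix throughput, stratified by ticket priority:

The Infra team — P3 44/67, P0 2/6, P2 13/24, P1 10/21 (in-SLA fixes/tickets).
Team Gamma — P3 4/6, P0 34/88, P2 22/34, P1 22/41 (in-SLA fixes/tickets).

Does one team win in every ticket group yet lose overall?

P3: the Infra team 44/67 = 65.7%, Team Gamma 4/6 = 66.7% → Team Gamma
P0: the Infra team 2/6 = 33.3%, Team Gamma 34/88 = 38.6% → Team Gamma
P2: the Infra team 13/24 = 54.2%, Team Gamma 22/34 = 64.7% → Team Gamma
P1: the Infra team 10/21 = 47.6%, Team Gamma 22/41 = 53.7% → Team Gamma
Overall: the Infra team 69/118 = 58.5%, Team Gamma 82/169 = 48.5% → the Infra team
Team Gamma wins each ticket group but the Infra team wins overall — the comparison reverses. Team Gamma's tickets skew toward P0, which has a lower base rate.

Yes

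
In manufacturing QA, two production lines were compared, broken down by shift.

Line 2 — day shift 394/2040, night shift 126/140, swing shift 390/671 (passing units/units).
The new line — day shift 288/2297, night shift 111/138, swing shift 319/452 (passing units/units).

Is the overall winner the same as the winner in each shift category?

No

Day shift: Line 2 394/2040 = 19.3%, the new line 288/2297 = 12.5% → Line 2
Night shift: Line 2 126/140 = 90.0%, the new line 111/138 = 80.4% → Line 2
Swing shift: Line 2 390/671 = 58.1%, the new line 319/452 = 70.6% → the new line
Overall: Line 2 910/2851 = 31.9%, the new line 718/2887 = 24.9% → Line 2
Neither sweeps: Line 2 wins 2 of 3 groups, the new line wins 1. Line 2 wins overall but not every group — no Simpson reversal.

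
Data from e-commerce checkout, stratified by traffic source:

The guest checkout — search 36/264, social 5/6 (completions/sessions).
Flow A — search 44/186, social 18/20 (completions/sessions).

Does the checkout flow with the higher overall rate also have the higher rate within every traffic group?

Yes

Search: the guest checkout 36/264 = 13.6%, Flow A 44/186 = 23.7% → Flow A
Social: the guest checkout 5/6 = 83.3%, Flow A 18/20 = 90.0% → Flow A
Overall: the guest checkout 41/270 = 15.2%, Flow A 62/206 = 30.1% → Flow A
Flow A wins overall and in every traffic group — no reversal.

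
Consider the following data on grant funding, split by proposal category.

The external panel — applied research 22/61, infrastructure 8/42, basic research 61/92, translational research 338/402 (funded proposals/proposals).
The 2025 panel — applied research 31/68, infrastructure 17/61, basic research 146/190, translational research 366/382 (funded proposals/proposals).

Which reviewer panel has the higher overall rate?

the 2025 panel

Applied research: the external panel 22/61 = 36.1%, the 2025 panel 31/68 = 45.6% → the 2025 panel
Infrastructure: the external panel 8/42 = 19.0%, the 2025 panel 17/61 = 27.9% → the 2025 panel
Basic research: the external panel 61/92 = 66.3%, the 2025 panel 146/190 = 76.8% → the 2025 panel
Translational research: the external panel 338/402 = 84.1%, the 2025 panel 366/382 = 95.8% → the 2025 panel
Overall: the external panel 429/597 = 71.9%, the 2025 panel 560/701 = 79.9% → the 2025 panel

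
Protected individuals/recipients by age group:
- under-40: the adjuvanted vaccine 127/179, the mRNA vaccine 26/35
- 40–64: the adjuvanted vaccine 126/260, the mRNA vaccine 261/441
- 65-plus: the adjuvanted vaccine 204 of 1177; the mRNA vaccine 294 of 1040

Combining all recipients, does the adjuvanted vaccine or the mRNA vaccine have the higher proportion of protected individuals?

the mRNA vaccine

Under-40: the adjuvanted vaccine 127/179 = 70.9%, the mRNA vaccine 26/35 = 74.3% → the mRNA vaccine
40–64: the adjuvanted vaccine 126/260 = 48.5%, the mRNA vaccine 261/441 = 59.2% → the mRNA vaccine
65-plus: the adjuvanted vaccine 204/1177 = 17.3%, the mRNA vaccine 294/1040 = 28.3% → the mRNA vaccine
Overall: the adjuvanted vaccine 457/1616 = 28.3%, the mRNA vaccine 581/1516 = 38.3% → the mRNA vaccine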